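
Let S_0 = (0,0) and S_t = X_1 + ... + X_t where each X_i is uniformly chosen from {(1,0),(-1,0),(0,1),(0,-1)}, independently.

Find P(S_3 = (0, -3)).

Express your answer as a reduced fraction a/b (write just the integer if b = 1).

Answer: 1/64

Derivation:
Let h be the number of horizontal steps (so 3-h are vertical). To end at (0,-3) need (h+0)/2 right-steps and ((3-h)-3)/2 up-steps.
Sum over h with 0 ≤ h ≤ 0, h ≡ 0 (mod 2), 3-h ≡ 1 (mod 2):
h=0: C(3,0)·C(0,0)·C(3,0) = 1·1·1 = 1
Total favorable: 1
Total paths: 4^3 = 64
P = 1/64 = 1/64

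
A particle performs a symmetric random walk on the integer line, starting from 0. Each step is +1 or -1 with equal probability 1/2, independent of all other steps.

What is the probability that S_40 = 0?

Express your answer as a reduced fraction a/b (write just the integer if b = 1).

To return to 0 after 40 steps: need exactly 20 steps of +1 and 20 of -1.
Favorable paths: C(40,20) = 137846528820
Total paths: 2^40 = 1099511627776
P = 137846528820/1099511627776 = 34461632205/274877906944

Answer: 34461632205/274877906944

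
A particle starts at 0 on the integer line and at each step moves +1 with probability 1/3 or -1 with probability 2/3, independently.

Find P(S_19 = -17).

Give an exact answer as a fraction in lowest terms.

Answer: 4980736/1162261467

Derivation:
To reach position -17 after 19 steps: need 1 step of +1 and 18 steps of -1.
Number of such sequences: C(19,1) = 19
Each has probability (1/3)^1 · (2/3)^18 = 262144/1162261467
P = 19 · 262144/1162261467 = 4980736/1162261467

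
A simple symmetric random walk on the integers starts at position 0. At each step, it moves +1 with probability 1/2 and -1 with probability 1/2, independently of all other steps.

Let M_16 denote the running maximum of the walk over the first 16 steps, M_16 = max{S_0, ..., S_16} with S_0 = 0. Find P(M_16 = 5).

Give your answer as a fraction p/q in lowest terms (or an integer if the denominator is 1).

Answer: 273/4096

Derivation:
Let M_16 = max(S_0,...,S_16). Use the reflection principle: for j ≥ 1, #{paths with M_16 ≥ j} = #{S_16 ≥ j} + #{S_16 ≥ j+1}.
By reflection, #{M_16 ≥ 5} = #{S_16 ≥ 5} + #{S_16 ≥ 6} = 6885 + 6885 = 13770.
#{M_16 ≥ 6} = #{S_16 ≥ 6} + #{S_16 ≥ 7} = 6885 + 2517 = 9402.
#{M_16 = 5} = 13770 - 9402 = 4368.
P(M_16 = 5) = 4368/65536 = 273/4096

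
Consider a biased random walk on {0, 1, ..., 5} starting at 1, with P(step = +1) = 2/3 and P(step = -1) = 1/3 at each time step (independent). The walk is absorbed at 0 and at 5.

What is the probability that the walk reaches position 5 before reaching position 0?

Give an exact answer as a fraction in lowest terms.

Biased walk: p = 2/3, q = 1/3, r = q/p = 1/2
Gambler's ruin: P(hit 5 before 0 | start at 1) = (1 - r^a)/(1 - r^N)
r^1 = 1/2; r^5 = 1/32
P = (1 - 1/2) / (1 - 1/32) = 1/2 / 31/32 = 16/31

Answer: 16/31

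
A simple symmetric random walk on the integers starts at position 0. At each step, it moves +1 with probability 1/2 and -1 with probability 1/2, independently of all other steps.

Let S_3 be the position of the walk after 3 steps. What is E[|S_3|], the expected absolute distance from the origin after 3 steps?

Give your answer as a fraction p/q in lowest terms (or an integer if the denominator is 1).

Answer: 3/2

Derivation:
S_3 takes values m ≡ 1 (mod 2) with |m| ≤ 3; P(S_3=m) = C(3,(3+m)/2)/2^3.
Total paths: 2^3 = 8
Distribution: P(S=-3)=1/8, P(S=-1)=3/8, P(S=1)=3/8, P(S=3)=1/8
E[|S_3|] = Σ_m |m|·P(S_3=m) = 12/8 = 3/2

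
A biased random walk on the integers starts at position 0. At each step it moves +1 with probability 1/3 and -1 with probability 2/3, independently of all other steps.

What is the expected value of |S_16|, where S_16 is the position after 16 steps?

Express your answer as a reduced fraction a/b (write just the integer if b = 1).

S_16 takes values m ≡ 0 (mod 2) with |m| ≤ 16; P(S_16=m) = C(16,(16+m)/2) · (1/3)^((16+m)/2) · (2/3)^((16-m)/2).
Distribution: P(S=-16)=65536/43046721, P(S=-14)=524288/43046721, P(S=-12)=655360/14348907, P(S=-10)=4587520/43046721, P(S=-8)=7454720/43046721, P(S=-6)=2981888/14348907, P(S=-4)=8200192/43046721, P(S=-2)=5857280/43046721, P(S=0)=366080/4782969, P(S=2)=1464320/43046721, P(S=4)=512512/43046721, P(S=6)=46592/14348907, P(S=8)=29120/43046721, P(S=10)=4480/43046721, P(S=12)=160/14348907, P(S=14)=32/43046721, P(S=16)=1/43046721
E[|S_16|] = Σ_m |m|·P(S_16=m) = 80595056/14348907

Answer: 80595056/14348907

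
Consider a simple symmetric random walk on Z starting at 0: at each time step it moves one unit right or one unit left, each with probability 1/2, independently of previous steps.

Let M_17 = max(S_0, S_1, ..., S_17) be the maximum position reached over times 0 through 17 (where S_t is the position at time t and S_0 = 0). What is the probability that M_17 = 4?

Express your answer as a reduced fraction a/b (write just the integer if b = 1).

Let M_17 = max(S_0,...,S_17). Use the reflection principle: for j ≥ 1, #{paths with M_17 ≥ j} = #{S_17 ≥ j} + #{S_17 ≥ j+1}.
By reflection, #{M_17 ≥ 4} = #{S_17 ≥ 4} + #{S_17 ≥ 5} = 21778 + 21778 = 43556.
#{M_17 ≥ 5} = #{S_17 ≥ 5} + #{S_17 ≥ 6} = 21778 + 9402 = 31180.
#{M_17 = 4} = 43556 - 31180 = 12376.
P(M_17 = 4) = 12376/131072 = 1547/16384

Answer: 1547/16384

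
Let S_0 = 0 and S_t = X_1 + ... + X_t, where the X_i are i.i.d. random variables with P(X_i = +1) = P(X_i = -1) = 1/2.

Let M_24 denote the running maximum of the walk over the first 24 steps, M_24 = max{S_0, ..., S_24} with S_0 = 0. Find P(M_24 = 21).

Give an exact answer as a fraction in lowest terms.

Answer: 3/2097152

Derivation:
Let M_24 = max(S_0,...,S_24). Use the reflection principle: for j ≥ 1, #{paths with M_24 ≥ j} = #{S_24 ≥ j} + #{S_24 ≥ j+1}.
By reflection, #{M_24 ≥ 21} = #{S_24 ≥ 21} + #{S_24 ≥ 22} = 25 + 25 = 50.
#{M_24 ≥ 22} = #{S_24 ≥ 22} + #{S_24 ≥ 23} = 25 + 1 = 26.
#{M_24 = 21} = 50 - 26 = 24.
P(M_24 = 21) = 24/16777216 = 3/2097152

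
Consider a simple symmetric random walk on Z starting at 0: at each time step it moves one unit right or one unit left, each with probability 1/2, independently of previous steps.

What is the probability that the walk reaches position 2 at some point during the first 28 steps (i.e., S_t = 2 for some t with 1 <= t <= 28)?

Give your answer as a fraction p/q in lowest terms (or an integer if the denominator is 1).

Count via complement. Let g(t,s) = #length-t paths at position s with S_1..S_t all ≠ 2.
g(t,s) = g(t-1,s-1) + g(t-1,s+1) for s ≠ 2; g(t,2) = 0.
t=0: g(0,0)=1
t=1: g(1,-1)=1 g(1,1)=1
t=2: g(2,-2)=1 g(2,0)=2
t=3: g(3,-3)=1 g(3,-1)=3 g(3,1)=2
t=4: g(4,-4)=1 g(4,-2)=4 g(4,0)=5
t=5: g(5,-5)=1 g(5,-3)=5 g(5,-1)=9 g(5,1)=5
t=6: g(6,-6)=1 g(6,-4)=6 g(6,-2)=14 g(6,0)=14
t=7: g(7,-7)=1 g(7,-5)=7 g(7,-3)=20 g(7,-1)=28 g(7,1)=14
t=8: g(8,-8)=1 g(8,-6)=8 g(8,-4)=27 g(8,-2)=48 g(8,0)=42
t=9: g(9,-9)=1 g(9,-7)=9 g(9,-5)=35 g(9,-3)=75 g(9,-1)=90 g(9,1)=42
t=10: g(10,-10)=1 g(10,-8)=10 g(10,-6)=44 g(10,-4)=110 g(10,-2)=165 g(10,0)=132
t=11: g(11,-11)=1 g(11,-9)=11 g(11,-7)=54 g(11,-5)=154 g(11,-3)=275 g(11,-1)=297 g(11,1)=132
t=12: g(12,-12)=1 g(12,-10)=12 g(12,-8)=65 g(12,-6)=208 g(12,-4)=429 g(12,-2)=572 g(12,0)=429
t=13: g(13,-13)=1 g(13,-11)=13 g(13,-9)=77 g(13,-7)=273 g(13,-5)=637 g(13,-3)=1001 g(13,-1)=1001 g(13,1)=429
t=14: g(14,-14)=1 g(14,-12)=14 g(14,-10)=90 g(14,-8)=350 g(14,-6)=910 g(14,-4)=1638 g(14,-2)=2002 g(14,0)=1430
t=15: g(15,-15)=1 g(15,-13)=15 g(15,-11)=104 g(15,-9)=440 g(15,-7)=1260 g(15,-5)=2548 g(15,-3)=3640 g(15,-1)=3432 g(15,1)=1430
t=16: g(16,-16)=1 g(16,-14)=16 g(16,-12)=119 g(16,-10)=544 g(16,-8)=1700 g(16,-6)=3808 g(16,-4)=6188 g(16,-2)=7072 g(16,0)=4862
t=17: g(17,-17)=1 g(17,-15)=17 g(17,-13)=135 g(17,-11)=663 g(17,-9)=2244 g(17,-7)=5508 g(17,-5)=9996 g(17,-3)=13260 g(17,-1)=11934 g(17,1)=4862
t=18: g(18,-18)=1 g(18,-16)=18 g(18,-14)=152 g(18,-12)=798 g(18,-10)=2907 g(18,-8)=7752 g(18,-6)=15504 g(18,-4)=23256 g(18,-2)=25194 g(18,0)=16796
t=19: g(19,-19)=1 g(19,-17)=19 g(19,-15)=170 g(19,-13)=950 g(19,-11)=3705 g(19,-9)=10659 g(19,-7)=23256 g(19,-5)=38760 g(19,-3)=48450 g(19,-1)=41990 g(19,1)=16796
t=20: g(20,-20)=1 g(20,-18)=20 g(20,-16)=189 g(20,-14)=1120 g(20,-12)=4655 g(20,-10)=14364 g(20,-8)=33915 g(20,-6)=62016 g(20,-4)=87210 g(20,-2)=90440 g(20,0)=58786
t=21: g(21,-21)=1 g(21,-19)=21 g(21,-17)=209 g(21,-15)=1309 g(21,-13)=5775 g(21,-11)=19019 g(21,-9)=48279 g(21,-7)=95931 g(21,-5)=149226 g(21,-3)=177650 g(21,-1)=149226 g(21,1)=58786
t=22: g(22,-22)=1 g(22,-20)=22 g(22,-18)=230 g(22,-16)=1518 g(22,-14)=7084 g(22,-12)=24794 g(22,-10)=67298 g(22,-8)=144210 g(22,-6)=245157 g(22,-4)=326876 g(22,-2)=326876 g(22,0)=208012
t=23: g(23,-23)=1 g(23,-21)=23 g(23,-19)=252 g(23,-17)=1748 g(23,-15)=8602 g(23,-13)=31878 g(23,-11)=92092 g(23,-9)=211508 g(23,-7)=389367 g(23,-5)=572033 g(23,-3)=653752 g(23,-1)=534888 g(23,1)=208012
t=24: g(24,-24)=1 g(24,-22)=24 g(24,-20)=275 g(24,-18)=2000 g(24,-16)=10350 g(24,-14)=40480 g(24,-12)=123970 g(24,-10)=303600 g(24,-8)=600875 g(24,-6)=961400 g(24,-4)=1225785 g(24,-2)=1188640 g(24,0)=742900
t=25: g(25,-25)=1 g(25,-23)=25 g(25,-21)=299 g(25,-19)=2275 g(25,-17)=12350 g(25,-15)=50830 g(25,-13)=164450 g(25,-11)=427570 g(25,-9)=904475 g(25,-7)=1562275 g(25,-5)=2187185 g(25,-3)=2414425 g(25,-1)=1931540 g(25,1)=742900
t=26: g(26,-26)=1 g(26,-24)=26 g(26,-22)=324 g(26,-20)=2574 g(26,-18)=14625 g(26,-16)=63180 g(26,-14)=215280 g(26,-12)=592020 g(26,-10)=1332045 g(26,-8)=2466750 g(26,-6)=3749460 g(26,-4)=4601610 g(26,-2)=4345965 g(26,0)=2674440
t=27: g(27,-27)=1 g(27,-25)=27 g(27,-23)=350 g(27,-21)=2898 g(27,-19)=17199 g(27,-17)=77805 g(27,-15)=278460 g(27,-13)=807300 g(27,-11)=1924065 g(27,-9)=3798795 g(27,-7)=6216210 g(27,-5)=8351070 g(27,-3)=8947575 g(27,-1)=7020405 g(27,1)=2674440
t=28: g(28,-28)=1 g(28,-26)=28 g(28,-24)=377 g(28,-22)=3248 g(28,-20)=20097 g(28,-18)=95004 g(28,-16)=356265 g(28,-14)=1085760 g(28,-12)=2731365 g(28,-10)=5722860 g(28,-8)=10015005 g(28,-6)=14567280 g(28,-4)=17298645 g(28,-2)=15967980 g(28,0)=9694845
Paths never hitting 2: Σ_s g(28,s) = 77558760
Paths hitting 2: 2^28 - 77558760 = 190876696
P = 190876696/268435456 = 23859587/33554432

Answer: 23859587/33554432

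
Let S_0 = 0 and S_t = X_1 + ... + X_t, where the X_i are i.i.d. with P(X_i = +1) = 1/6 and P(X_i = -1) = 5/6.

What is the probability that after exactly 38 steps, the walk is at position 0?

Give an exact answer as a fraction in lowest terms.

To be at 0 after 38 steps: need exactly 19 steps of +1 and 19 of -1.
Number of such sequences: C(38,19) = 35345263800
Each has probability (1/6)^19 · (5/6)^19 = 19073486328125/371319292745659279662190166016
P = 35345263800 · 19073486328125/371319292745659279662190166016 = 28089891910552978515625/15471637197735803319257923584

Answer: 28089891910552978515625/15471637197735803319257923584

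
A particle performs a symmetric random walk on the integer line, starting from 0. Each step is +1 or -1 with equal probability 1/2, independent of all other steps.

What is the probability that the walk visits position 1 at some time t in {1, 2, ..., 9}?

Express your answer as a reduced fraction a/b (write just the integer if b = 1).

Count via complement. Let g(t,s) = #length-t paths at position s with S_1..S_t all ≠ 1.
g(t,s) = g(t-1,s-1) + g(t-1,s+1) for s ≠ 1; g(t,1) = 0.
t=0: g(0,0)=1
t=1: g(1,-1)=1
t=2: g(2,-2)=1 g(2,0)=1
t=3: g(3,-3)=1 g(3,-1)=2
t=4: g(4,-4)=1 g(4,-2)=3 g(4,0)=2
t=5: g(5,-5)=1 g(5,-3)=4 g(5,-1)=5
t=6: g(6,-6)=1 g(6,-4)=5 g(6,-2)=9 g(6,0)=5
t=7: g(7,-7)=1 g(7,-5)=6 g(7,-3)=14 g(7,-1)=14
t=8: g(8,-8)=1 g(8,-6)=7 g(8,-4)=20 g(8,-2)=28 g(8,0)=14
t=9: g(9,-9)=1 g(9,-7)=8 g(9,-5)=27 g(9,-3)=48 g(9,-1)=42
Paths never hitting 1: Σ_s g(9,s) = 126
Paths hitting 1: 2^9 - 126 = 386
P = 386/512 = 193/256

Answer: 193/256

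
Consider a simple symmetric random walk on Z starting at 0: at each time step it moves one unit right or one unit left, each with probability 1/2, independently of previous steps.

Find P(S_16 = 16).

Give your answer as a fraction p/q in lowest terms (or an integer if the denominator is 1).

Answer: 1/65536

Derivation:
To reach position 16 after 16 steps: need 16 steps of +1 and 0 of -1.
Favorable paths: C(16,16) = 1
Total paths: 2^16 = 65536
P = 1/65536 = 1/65536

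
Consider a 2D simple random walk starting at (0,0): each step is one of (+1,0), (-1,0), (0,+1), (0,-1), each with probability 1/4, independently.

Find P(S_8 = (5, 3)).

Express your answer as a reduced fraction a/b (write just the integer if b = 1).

Answer: 7/8192

Derivation:
Let h be the number of horizontal steps (so 8-h are vertical). To end at (5,3) need (h+5)/2 right-steps and ((8-h)+3)/2 up-steps.
Sum over h with 5 ≤ h ≤ 5, h ≡ 1 (mod 2), 8-h ≡ 1 (mod 2):
h=5: C(8,5)·C(5,5)·C(3,3) = 56·1·1 = 56
Total favorable: 56
Total paths: 4^8 = 65536
P = 56/65536 = 7/8192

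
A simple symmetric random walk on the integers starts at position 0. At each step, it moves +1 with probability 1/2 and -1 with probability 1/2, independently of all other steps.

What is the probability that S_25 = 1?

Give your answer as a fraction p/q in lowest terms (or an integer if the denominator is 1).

To reach position 1 after 25 steps: need 13 steps of +1 and 12 of -1.
Favorable paths: C(25,13) = 5200300
Total paths: 2^25 = 33554432
P = 5200300/33554432 = 1300075/8388608

Answer: 1300075/8388608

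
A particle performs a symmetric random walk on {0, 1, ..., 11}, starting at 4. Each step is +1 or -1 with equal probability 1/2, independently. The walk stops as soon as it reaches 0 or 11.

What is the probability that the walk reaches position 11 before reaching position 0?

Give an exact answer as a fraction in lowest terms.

Answer: 4/11

Derivation:
Symmetric walk (p = 1/2): the harmonic-function argument gives P(hit 11 before 0 | start at 4) = a/N.
P = 4/11 = 4/11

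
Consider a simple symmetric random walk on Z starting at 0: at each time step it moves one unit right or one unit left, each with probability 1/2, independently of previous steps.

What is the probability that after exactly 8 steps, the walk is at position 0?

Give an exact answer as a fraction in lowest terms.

Answer: 35/128

Derivation:
To return to 0 after 8 steps: need exactly 4 steps of +1 and 4 of -1.
Favorable paths: C(8,4) = 70
Total paths: 2^8 = 256
P = 70/256 = 35/128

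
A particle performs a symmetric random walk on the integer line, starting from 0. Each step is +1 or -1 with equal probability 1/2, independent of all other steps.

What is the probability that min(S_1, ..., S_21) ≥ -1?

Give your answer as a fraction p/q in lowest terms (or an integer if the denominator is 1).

Answer: 88179/262144

Derivation:
Let f(t,s) = #length-t paths at position s with S_1..S_t all ≥ -1.
f(t,s) = f(t-1,s-1) + f(t-1,s+1) for s ≥ -1; f(t,s) = 0 for s < -1.
t=0: f(0,0)=1
t=1: f(1,-1)=1 f(1,1)=1
t=2: f(2,0)=2 f(2,2)=1
t=3: f(3,-1)=2 f(3,1)=3 f(3,3)=1
t=4: f(4,0)=5 f(4,2)=4 f(4,4)=1
t=5: f(5,-1)=5 f(5,1)=9 f(5,3)=5 f(5,5)=1
t=6: f(6,0)=14 f(6,2)=14 f(6,4)=6 f(6,6)=1
t=7: f(7,-1)=14 f(7,1)=28 f(7,3)=20 f(7,5)=7 f(7,7)=1
t=8: f(8,0)=42 f(8,2)=48 f(8,4)=27 f(8,6)=8 f(8,8)=1
t=9: f(9,-1)=42 f(9,1)=90 f(9,3)=75 f(9,5)=35 f(9,7)=9 f(9,9)=1
t=10: f(10,0)=132 f(10,2)=165 f(10,4)=110 f(10,6)=44 f(10,8)=10 f(10,10)=1
t=11: f(11,-1)=132 f(11,1)=297 f(11,3)=275 f(11,5)=154 f(11,7)=54 f(11,9)=11 f(11,11)=1
t=12: f(12,0)=429 f(12,2)=572 f(12,4)=429 f(12,6)=208 f(12,8)=65 f(12,10)=12 f(12,12)=1
t=13: f(13,-1)=429 f(13,1)=1001 f(13,3)=1001 f(13,5)=637 f(13,7)=273 f(13,9)=77 f(13,11)=13 f(13,13)=1
t=14: f(14,0)=1430 f(14,2)=2002 f(14,4)=1638 f(14,6)=910 f(14,8)=350 f(14,10)=90 f(14,12)=14 f(14,14)=1
t=15: f(15,-1)=1430 f(15,1)=3432 f(15,3)=3640 f(15,5)=2548 f(15,7)=1260 f(15,9)=440 f(15,11)=104 f(15,13)=15 f(15,15)=1
t=16: f(16,0)=4862 f(16,2)=7072 f(16,4)=6188 f(16,6)=3808 f(16,8)=1700 f(16,10)=544 f(16,12)=119 f(16,14)=16 f(16,16)=1
t=17: f(17,-1)=4862 f(17,1)=11934 f(17,3)=13260 f(17,5)=9996 f(17,7)=5508 f(17,9)=2244 f(17,11)=663 f(17,13)=135 f(17,15)=17 f(17,17)=1
t=18: f(18,0)=16796 f(18,2)=25194 f(18,4)=23256 f(18,6)=15504 f(18,8)=7752 f(18,10)=2907 f(18,12)=798 f(18,14)=152 f(18,16)=18 f(18,18)=1
t=19: f(19,-1)=16796 f(19,1)=41990 f(19,3)=48450 f(19,5)=38760 f(19,7)=23256 f(19,9)=10659 f(19,11)=3705 f(19,13)=950 f(19,15)=170 f(19,17)=19 f(19,19)=1
t=20: f(20,0)=58786 f(20,2)=90440 f(20,4)=87210 f(20,6)=62016 f(20,8)=33915 f(20,10)=14364 f(20,12)=4655 f(20,14)=1120 f(20,16)=189 f(20,18)=20 f(20,20)=1
t=21: f(21,-1)=58786 f(21,1)=149226 f(21,3)=177650 f(21,5)=149226 f(21,7)=95931 f(21,9)=48279 f(21,11)=19019 f(21,13)=5775 f(21,15)=1309 f(21,17)=209 f(21,19)=21 f(21,21)=1
Σ_s f(21,s) = 705432
P = 705432/2097152 = 88179/262144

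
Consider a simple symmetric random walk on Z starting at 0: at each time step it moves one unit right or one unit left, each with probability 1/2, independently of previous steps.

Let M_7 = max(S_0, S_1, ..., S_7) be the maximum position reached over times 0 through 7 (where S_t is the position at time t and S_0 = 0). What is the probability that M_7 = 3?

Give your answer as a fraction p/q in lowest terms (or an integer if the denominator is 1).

Answer: 21/128

Derivation:
Let M_7 = max(S_0,...,S_7). Use the reflection principle: for j ≥ 1, #{paths with M_7 ≥ j} = #{S_7 ≥ j} + #{S_7 ≥ j+1}.
By reflection, #{M_7 ≥ 3} = #{S_7 ≥ 3} + #{S_7 ≥ 4} = 29 + 8 = 37.
#{M_7 ≥ 4} = #{S_7 ≥ 4} + #{S_7 ≥ 5} = 8 + 8 = 16.
#{M_7 = 3} = 37 - 16 = 21.
P(M_7 = 3) = 21/128 = 21/128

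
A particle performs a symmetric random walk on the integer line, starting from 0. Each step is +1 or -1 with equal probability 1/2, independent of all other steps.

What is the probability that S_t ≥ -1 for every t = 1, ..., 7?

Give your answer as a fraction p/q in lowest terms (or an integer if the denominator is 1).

Let f(t,s) = #length-t paths at position s with S_1..S_t all ≥ -1.
f(t,s) = f(t-1,s-1) + f(t-1,s+1) for s ≥ -1; f(t,s) = 0 for s < -1.
t=0: f(0,0)=1
t=1: f(1,-1)=1 f(1,1)=1
t=2: f(2,0)=2 f(2,2)=1
t=3: f(3,-1)=2 f(3,1)=3 f(3,3)=1
t=4: f(4,0)=5 f(4,2)=4 f(4,4)=1
t=5: f(5,-1)=5 f(5,1)=9 f(5,3)=5 f(5,5)=1
t=6: f(6,0)=14 f(6,2)=14 f(6,4)=6 f(6,6)=1
t=7: f(7,-1)=14 f(7,1)=28 f(7,3)=20 f(7,5)=7 f(7,7)=1
Σ_s f(7,s) = 70
P = 70/128 = 35/64

Answer: 35/64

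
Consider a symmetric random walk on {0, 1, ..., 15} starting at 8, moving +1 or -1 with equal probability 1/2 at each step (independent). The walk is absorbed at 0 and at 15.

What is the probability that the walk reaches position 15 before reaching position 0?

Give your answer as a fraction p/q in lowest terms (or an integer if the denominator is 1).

Answer: 8/15

Derivation:
Symmetric walk (p = 1/2): the harmonic-function argument gives P(hit 15 before 0 | start at 8) = a/N.
P = 8/15 = 8/15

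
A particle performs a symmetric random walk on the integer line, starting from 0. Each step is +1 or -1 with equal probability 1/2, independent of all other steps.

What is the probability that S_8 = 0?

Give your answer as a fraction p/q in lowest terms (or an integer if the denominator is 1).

Answer: 35/128

Derivation:
To return to 0 after 8 steps: need exactly 4 steps of +1 and 4 of -1.
Favorable paths: C(8,4) = 70
Total paths: 2^8 = 256
P = 70/256 = 35/128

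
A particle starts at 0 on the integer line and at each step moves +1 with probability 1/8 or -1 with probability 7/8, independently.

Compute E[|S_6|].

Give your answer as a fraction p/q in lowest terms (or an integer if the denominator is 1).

S_6 takes values m ≡ 0 (mod 2) with |m| ≤ 6; P(S_6=m) = C(6,(6+m)/2) · (1/8)^((6+m)/2) · (7/8)^((6-m)/2).
Distribution: P(S=-6)=117649/262144, P(S=-4)=50421/131072, P(S=-2)=36015/262144, P(S=0)=1715/65536, P(S=2)=735/262144, P(S=4)=21/131072, P(S=6)=1/262144
E[|S_6|] = Σ_m |m|·P(S_6=m) = 147867/32768

Answer: 147867/32768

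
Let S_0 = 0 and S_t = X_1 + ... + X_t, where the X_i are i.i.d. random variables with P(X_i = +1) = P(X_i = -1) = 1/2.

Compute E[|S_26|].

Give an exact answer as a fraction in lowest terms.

S_26 takes values m ≡ 0 (mod 2) with |m| ≤ 26; P(S_26=m) = C(26,(26+m)/2)/2^26.
Total paths: 2^26 = 67108864
Distribution: P(S=-26)=1/67108864, P(S=-24)=26/67108864, P(S=-22)=325/67108864, P(S=-20)=2600/67108864, P(S=-18)=14950/67108864, P(S=-16)=65780/67108864, P(S=-14)=230230/67108864, P(S=-12)=657800/67108864, P(S=-10)=1562275/67108864, P(S=-8)=3124550/67108864, P(S=-6)=5311735/67108864, P(S=-4)=7726160/67108864, P(S=-2)=9657700/67108864, P(S=0)=10400600/67108864, P(S=2)=9657700/67108864, P(S=4)=7726160/67108864, P(S=6)=5311735/67108864, P(S=8)=3124550/67108864, P(S=10)=1562275/67108864, P(S=12)=657800/67108864, P(S=14)=230230/67108864, P(S=16)=65780/67108864, P(S=18)=14950/67108864, P(S=20)=2600/67108864, P(S=22)=325/67108864, P(S=24)=26/67108864, P(S=26)=1/67108864
E[|S_26|] = Σ_m |m|·P(S_26=m) = 270415600/67108864 = 16900975/4194304

Answer: 16900975/4194304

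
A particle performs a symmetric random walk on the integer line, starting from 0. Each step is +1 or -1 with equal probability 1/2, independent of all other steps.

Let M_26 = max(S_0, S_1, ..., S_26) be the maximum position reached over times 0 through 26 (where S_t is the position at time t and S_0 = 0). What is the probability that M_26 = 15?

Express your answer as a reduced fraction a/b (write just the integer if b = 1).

Let M_26 = max(S_0,...,S_26). Use the reflection principle: for j ≥ 1, #{paths with M_26 ≥ j} = #{S_26 ≥ j} + #{S_26 ≥ j+1}.
By reflection, #{M_26 ≥ 15} = #{S_26 ≥ 15} + #{S_26 ≥ 16} = 83682 + 83682 = 167364.
#{M_26 ≥ 16} = #{S_26 ≥ 16} + #{S_26 ≥ 17} = 83682 + 17902 = 101584.
#{M_26 = 15} = 167364 - 101584 = 65780.
P(M_26 = 15) = 65780/67108864 = 16445/16777216

Answer: 16445/16777216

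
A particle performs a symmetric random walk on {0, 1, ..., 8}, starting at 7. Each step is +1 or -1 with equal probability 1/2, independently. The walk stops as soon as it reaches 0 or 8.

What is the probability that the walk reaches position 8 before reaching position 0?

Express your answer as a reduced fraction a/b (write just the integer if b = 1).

Symmetric walk (p = 1/2): the harmonic-function argument gives P(hit 8 before 0 | start at 7) = a/N.
P = 7/8 = 7/8

Answer: 7/8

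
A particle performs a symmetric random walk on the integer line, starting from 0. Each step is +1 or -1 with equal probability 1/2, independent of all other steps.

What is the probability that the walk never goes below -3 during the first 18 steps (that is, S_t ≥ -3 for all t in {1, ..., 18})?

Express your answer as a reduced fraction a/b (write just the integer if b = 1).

Let f(t,s) = #length-t paths at position s with S_1..S_t all ≥ -3.
f(t,s) = f(t-1,s-1) + f(t-1,s+1) for s ≥ -3; f(t,s) = 0 for s < -3.
t=0: f(0,0)=1
t=1: f(1,-1)=1 f(1,1)=1
t=2: f(2,-2)=1 f(2,0)=2 f(2,2)=1
t=3: f(3,-3)=1 f(3,-1)=3 f(3,1)=3 f(3,3)=1
t=4: f(4,-2)=4 f(4,0)=6 f(4,2)=4 f(4,4)=1
t=5: f(5,-3)=4 f(5,-1)=10 f(5,1)=10 f(5,3)=5 f(5,5)=1
t=6: f(6,-2)=14 f(6,0)=20 f(6,2)=15 f(6,4)=6 f(6,6)=1
t=7: f(7,-3)=14 f(7,-1)=34 f(7,1)=35 f(7,3)=21 f(7,5)=7 f(7,7)=1
t=8: f(8,-2)=48 f(8,0)=69 f(8,2)=56 f(8,4)=28 f(8,6)=8 f(8,8)=1
t=9: f(9,-3)=48 f(9,-1)=117 f(9,1)=125 f(9,3)=84 f(9,5)=36 f(9,7)=9 f(9,9)=1
t=10: f(10,-2)=165 f(10,0)=242 f(10,2)=209 f(10,4)=120 f(10,6)=45 f(10,8)=10 f(10,10)=1
t=11: f(11,-3)=165 f(11,-1)=407 f(11,1)=451 f(11,3)=329 f(11,5)=165 f(11,7)=55 f(11,9)=11 f(11,11)=1
t=12: f(12,-2)=572 f(12,0)=858 f(12,2)=780 f(12,4)=494 f(12,6)=220 f(12,8)=66 f(12,10)=12 f(12,12)=1
t=13: f(13,-3)=572 f(13,-1)=1430 f(13,1)=1638 f(13,3)=1274 f(13,5)=714 f(13,7)=286 f(13,9)=78 f(13,11)=13 f(13,13)=1
t=14: f(14,-2)=2002 f(14,0)=3068 f(14,2)=2912 f(14,4)=1988 f(14,6)=1000 f(14,8)=364 f(14,10)=91 f(14,12)=14 f(14,14)=1
t=15: f(15,-3)=2002 f(15,-1)=5070 f(15,1)=5980 f(15,3)=4900 f(15,5)=2988 f(15,7)=1364 f(15,9)=455 f(15,11)=105 f(15,13)=15 f(15,15)=1
t=16: f(16,-2)=7072 f(16,0)=11050 f(16,2)=10880 f(16,4)=7888 f(16,6)=4352 f(16,8)=1819 f(16,10)=560 f(16,12)=120 f(16,14)=16 f(16,16)=1
t=17: f(17,-3)=7072 f(17,-1)=18122 f(17,1)=21930 f(17,3)=18768 f(17,5)=12240 f(17,7)=6171 f(17,9)=2379 f(17,11)=680 f(17,13)=136 f(17,15)=17 f(17,17)=1
t=18: f(18,-2)=25194 f(18,0)=40052 f(18,2)=40698 f(18,4)=31008 f(18,6)=18411 f(18,8)=8550 f(18,10)=3059 f(18,12)=816 f(18,14)=153 f(18,16)=18 f(18,18)=1
Σ_s f(18,s) = 167960
P = 167960/262144 = 20995/32768

Answer: 20995/32768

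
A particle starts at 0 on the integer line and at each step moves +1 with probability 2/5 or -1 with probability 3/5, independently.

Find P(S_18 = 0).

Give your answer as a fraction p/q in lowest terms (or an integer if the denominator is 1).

Answer: 97995515904/762939453125

Derivation:
To reach position 0 after 18 steps: need 9 steps of +1 and 9 steps of -1.
Number of such sequences: C(18,9) = 48620
Each has probability (2/5)^9 · (3/5)^9 = 10077696/3814697265625
P = 48620 · 10077696/3814697265625 = 97995515904/762939453125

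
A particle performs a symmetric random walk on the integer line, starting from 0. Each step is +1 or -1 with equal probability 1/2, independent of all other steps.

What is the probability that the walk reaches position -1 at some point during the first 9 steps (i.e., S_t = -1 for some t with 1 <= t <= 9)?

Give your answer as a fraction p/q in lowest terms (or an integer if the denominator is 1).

Count via complement. Let g(t,s) = #length-t paths at position s with S_1..S_t all ≠ -1.
g(t,s) = g(t-1,s-1) + g(t-1,s+1) for s ≠ -1; g(t,-1) = 0.
t=0: g(0,0)=1
t=1: g(1,1)=1
t=2: g(2,0)=1 g(2,2)=1
t=3: g(3,1)=2 g(3,3)=1
t=4: g(4,0)=2 g(4,2)=3 g(4,4)=1
t=5: g(5,1)=5 g(5,3)=4 g(5,5)=1
t=6: g(6,0)=5 g(6,2)=9 g(6,4)=5 g(6,6)=1
t=7: g(7,1)=14 g(7,3)=14 g(7,5)=6 g(7,7)=1
t=8: g(8,0)=14 g(8,2)=28 g(8,4)=20 g(8,6)=7 g(8,8)=1
t=9: g(9,1)=42 g(9,3)=48 g(9,5)=27 g(9,7)=8 g(9,9)=1
Paths never hitting -1: Σ_s g(9,s) = 126
Paths hitting -1: 2^9 - 126 = 386
P = 386/512 = 193/256

Answer: 193/256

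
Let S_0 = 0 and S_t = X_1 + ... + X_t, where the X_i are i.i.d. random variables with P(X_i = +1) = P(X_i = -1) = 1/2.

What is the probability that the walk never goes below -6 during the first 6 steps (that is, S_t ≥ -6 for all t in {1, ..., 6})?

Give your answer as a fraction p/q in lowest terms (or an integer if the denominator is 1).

Answer: 1

Derivation:
Let f(t,s) = #length-t paths at position s with S_1..S_t all ≥ -6.
f(t,s) = f(t-1,s-1) + f(t-1,s+1) for s ≥ -6; f(t,s) = 0 for s < -6.
t=0: f(0,0)=1
t=1: f(1,-1)=1 f(1,1)=1
t=2: f(2,-2)=1 f(2,0)=2 f(2,2)=1
t=3: f(3,-3)=1 f(3,-1)=3 f(3,1)=3 f(3,3)=1
t=4: f(4,-4)=1 f(4,-2)=4 f(4,0)=6 f(4,2)=4 f(4,4)=1
t=5: f(5,-5)=1 f(5,-3)=5 f(5,-1)=10 f(5,1)=10 f(5,3)=5 f(5,5)=1
t=6: f(6,-6)=1 f(6,-4)=6 f(6,-2)=15 f(6,0)=20 f(6,2)=15 f(6,4)=6 f(6,6)=1
Σ_s f(6,s) = 64
P = 64/64 = 1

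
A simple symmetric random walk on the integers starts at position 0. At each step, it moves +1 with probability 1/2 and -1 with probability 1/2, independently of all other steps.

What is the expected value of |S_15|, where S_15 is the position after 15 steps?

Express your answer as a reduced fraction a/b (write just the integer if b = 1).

Answer: 6435/2048

Derivation:
S_15 takes values m ≡ 1 (mod 2) with |m| ≤ 15; P(S_15=m) = C(15,(15+m)/2)/2^15.
Total paths: 2^15 = 32768
Distribution: P(S=-15)=1/32768, P(S=-13)=15/32768, P(S=-11)=105/32768, P(S=-9)=455/32768, P(S=-7)=1365/32768, P(S=-5)=3003/32768, P(S=-3)=5005/32768, P(S=-1)=6435/32768, P(S=1)=6435/32768, P(S=3)=5005/32768, P(S=5)=3003/32768, P(S=7)=1365/32768, P(S=9)=455/32768, P(S=11)=105/32768, P(S=13)=15/32768, P(S=15)=1/32768
E[|S_15|] = Σ_m |m|·P(S_15=m) = 102960/32768 = 6435/2048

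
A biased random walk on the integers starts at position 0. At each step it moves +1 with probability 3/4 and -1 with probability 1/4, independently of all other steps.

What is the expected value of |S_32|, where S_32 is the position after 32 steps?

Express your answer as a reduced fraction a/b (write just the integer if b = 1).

S_32 takes values m ≡ 0 (mod 2) with |m| ≤ 32; P(S_32=m) = C(32,(32+m)/2) · (3/4)^((32+m)/2) · (1/4)^((32-m)/2).
Distribution: P(S=-32)=1/18446744073709551616, P(S=-30)=3/576460752303423488, P(S=-28)=279/1152921504606846976, P(S=-26)=4185/576460752303423488, P(S=-24)=364095/2305843009213693952, P(S=-22)=1529199/576460752303423488, P(S=-20)=41288373/1152921504606846976, P(S=-18)=230035221/576460752303423488, P(S=-16)=17252641575/4611686018427387904, P(S=-14)=17252641575/576460752303423488, P(S=-12)=238086453735/1152921504606846976, P(S=-10)=714259361205/576460752303423488, P(S=-8)=14999446585305/2305843009213693952, P(S=-6)=17307053752275/576460752303423488, P(S=-4)=140928866268525/1152921504606846976, P(S=-2)=253671959283345/576460752303423488, P(S=0)=12937269923450595/9223372036854775808, P(S=2)=2283047633550105/576460752303423488, P(S=4)=11415238167750525/1152921504606846976, P(S=6)=12616842185408475/576460752303423488, P(S=8)=98411369046186105/2305843009213693952, P(S=10)=42176301019794045/576460752303423488, P(S=12)=126528903059382135/1152921504606846976, P(S=14)=82518849821336175/576460752303423488, P(S=16)=742669648392025575/4611686018427387904, P(S=18)=89120357807043069/576460752303423488, P(S=20)=143963654919069573/1152921504606846976, P(S=22)=47987884973023191/576460752303423488, P(S=24)=102831182085049695/2305843009213693952, P(S=26)=10637708491556865/576460752303423488, P(S=28)=6382625094934119/1152921504606846976, P(S=30)=617673396283947/576460752303423488, P(S=32)=1853020188851841/18446744073709551616
E[|S_32|] = Σ_m |m|·P(S_32=m) = 4612617913038233027/288230376151711744

Answer: 4612617913038233027/288230376151711744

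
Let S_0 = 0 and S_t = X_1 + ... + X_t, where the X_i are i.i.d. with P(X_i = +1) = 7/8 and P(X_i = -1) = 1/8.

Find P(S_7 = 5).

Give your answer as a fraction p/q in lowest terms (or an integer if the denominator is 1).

Answer: 823543/2097152

Derivation:
To reach position 5 after 7 steps: need 6 steps of +1 and 1 step of -1.
Number of such sequences: C(7,6) = 7
Each has probability (7/8)^6 · (1/8)^1 = 117649/2097152
P = 7 · 117649/2097152 = 823543/2097152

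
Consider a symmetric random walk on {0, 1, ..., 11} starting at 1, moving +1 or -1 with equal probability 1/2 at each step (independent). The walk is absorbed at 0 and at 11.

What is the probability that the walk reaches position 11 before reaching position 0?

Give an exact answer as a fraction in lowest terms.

Symmetric walk (p = 1/2): the harmonic-function argument gives P(hit 11 before 0 | start at 1) = a/N.
P = 1/11 = 1/11

Answer: 1/11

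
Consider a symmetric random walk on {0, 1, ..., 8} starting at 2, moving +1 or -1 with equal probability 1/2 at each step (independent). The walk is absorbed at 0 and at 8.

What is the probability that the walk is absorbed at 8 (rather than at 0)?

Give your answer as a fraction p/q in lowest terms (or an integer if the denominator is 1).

Answer: 1/4

Derivation:
Symmetric walk (p = 1/2): the harmonic-function argument gives P(hit 8 before 0 | start at 2) = a/N.
P = 2/8 = 1/4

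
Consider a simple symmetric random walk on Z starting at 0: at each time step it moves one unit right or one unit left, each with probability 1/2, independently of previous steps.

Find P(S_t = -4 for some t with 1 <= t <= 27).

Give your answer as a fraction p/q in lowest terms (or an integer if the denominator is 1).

Count via complement. Let g(t,s) = #length-t paths at position s with S_1..S_t all ≠ -4.
g(t,s) = g(t-1,s-1) + g(t-1,s+1) for s ≠ -4; g(t,-4) = 0.
t=0: g(0,0)=1
t=1: g(1,-1)=1 g(1,1)=1
t=2: g(2,-2)=1 g(2,0)=2 g(2,2)=1
t=3: g(3,-3)=1 g(3,-1)=3 g(3,1)=3 g(3,3)=1
t=4: g(4,-2)=4 g(4,0)=6 g(4,2)=4 g(4,4)=1
t=5: g(5,-3)=4 g(5,-1)=10 g(5,1)=10 g(5,3)=5 g(5,5)=1
t=6: g(6,-2)=14 g(6,0)=20 g(6,2)=15 g(6,4)=6 g(6,6)=1
t=7: g(7,-3)=14 g(7,-1)=34 g(7,1)=35 g(7,3)=21 g(7,5)=7 g(7,7)=1
t=8: g(8,-2)=48 g(8,0)=69 g(8,2)=56 g(8,4)=28 g(8,6)=8 g(8,8)=1
t=9: g(9,-3)=48 g(9,-1)=117 g(9,1)=125 g(9,3)=84 g(9,5)=36 g(9,7)=9 g(9,9)=1
t=10: g(10,-2)=165 g(10,0)=242 g(10,2)=209 g(10,4)=120 g(10,6)=45 g(10,8)=10 g(10,10)=1
t=11: g(11,-3)=165 g(11,-1)=407 g(11,1)=451 g(11,3)=329 g(11,5)=165 g(11,7)=55 g(11,9)=11 g(11,11)=1
t=12: g(12,-2)=572 g(12,0)=858 g(12,2)=780 g(12,4)=494 g(12,6)=220 g(12,8)=66 g(12,10)=12 g(12,12)=1
t=13: g(13,-3)=572 g(13,-1)=1430 g(13,1)=1638 g(13,3)=1274 g(13,5)=714 g(13,7)=286 g(13,9)=78 g(13,11)=13 g(13,13)=1
t=14: g(14,-2)=2002 g(14,0)=3068 g(14,2)=2912 g(14,4)=1988 g(14,6)=1000 g(14,8)=364 g(14,10)=91 g(14,12)=14 g(14,14)=1
t=15: g(15,-3)=2002 g(15,-1)=5070 g(15,1)=5980 g(15,3)=4900 g(15,5)=2988 g(15,7)=1364 g(15,9)=455 g(15,11)=105 g(15,13)=15 g(15,15)=1
t=16: g(16,-2)=7072 g(16,0)=11050 g(16,2)=10880 g(16,4)=7888 g(16,6)=4352 g(16,8)=1819 g(16,10)=560 g(16,12)=120 g(16,14)=16 g(16,16)=1
t=17: g(17,-3)=7072 g(17,-1)=18122 g(17,1)=21930 g(17,3)=18768 g(17,5)=12240 g(17,7)=6171 g(17,9)=2379 g(17,11)=680 g(17,13)=136 g(17,15)=17 g(17,17)=1
t=18: g(18,-2)=25194 g(18,0)=40052 g(18,2)=40698 g(18,4)=31008 g(18,6)=18411 g(18,8)=8550 g(18,10)=3059 g(18,12)=816 g(18,14)=153 g(18,16)=18 g(18,18)=1
t=19: g(19,-3)=25194 g(19,-1)=65246 g(19,1)=80750 g(19,3)=71706 g(19,5)=49419 g(19,7)=26961 g(19,9)=11609 g(19,11)=3875 g(19,13)=969 g(19,15)=171 g(19,17)=19 g(19,19)=1
t=20: g(20,-2)=90440 g(20,0)=145996 g(20,2)=152456 g(20,4)=121125 g(20,6)=76380 g(20,8)=38570 g(20,10)=15484 g(20,12)=4844 g(20,14)=1140 g(20,16)=190 g(20,18)=20 g(20,20)=1
t=21: g(21,-3)=90440 g(21,-1)=236436 g(21,1)=298452 g(21,3)=273581 g(21,5)=197505 g(21,7)=114950 g(21,9)=54054 g(21,11)=20328 g(21,13)=5984 g(21,15)=1330 g(21,17)=210 g(21,19)=21 g(21,21)=1
t=22: g(22,-2)=326876 g(22,0)=534888 g(22,2)=572033 g(22,4)=471086 g(22,6)=312455 g(22,8)=169004 g(22,10)=74382 g(22,12)=26312 g(22,14)=7314 g(22,16)=1540 g(22,18)=231 g(22,20)=22 g(22,22)=1
t=23: g(23,-3)=326876 g(23,-1)=861764 g(23,1)=1106921 g(23,3)=1043119 g(23,5)=783541 g(23,7)=481459 g(23,9)=243386 g(23,11)=100694 g(23,13)=33626 g(23,15)=8854 g(23,17)=1771 g(23,19)=253 g(23,21)=23 g(23,23)=1
t=24: g(24,-2)=1188640 g(24,0)=1968685 g(24,2)=2150040 g(24,4)=1826660 g(24,6)=1265000 g(24,8)=724845 g(24,10)=344080 g(24,12)=134320 g(24,14)=42480 g(24,16)=10625 g(24,18)=2024 g(24,20)=276 g(24,22)=24 g(24,24)=1
t=25: g(25,-3)=1188640 g(25,-1)=3157325 g(25,1)=4118725 g(25,3)=3976700 g(25,5)=3091660 g(25,7)=1989845 g(25,9)=1068925 g(25,11)=478400 g(25,13)=176800 g(25,15)=53105 g(25,17)=12649 g(25,19)=2300 g(25,21)=300 g(25,23)=25 g(25,25)=1
t=26: g(26,-2)=4345965 g(26,0)=7276050 g(26,2)=8095425 g(26,4)=7068360 g(26,6)=5081505 g(26,8)=3058770 g(26,10)=1547325 g(26,12)=655200 g(26,14)=229905 g(26,16)=65754 g(26,18)=14949 g(26,20)=2600 g(26,22)=325 g(26,24)=26 g(26,26)=1
t=27: g(27,-3)=4345965 g(27,-1)=11622015 g(27,1)=15371475 g(27,3)=15163785 g(27,5)=12149865 g(27,7)=8140275 g(27,9)=4606095 g(27,11)=2202525 g(27,13)=885105 g(27,15)=295659 g(27,17)=80703 g(27,19)=17549 g(27,21)=2925 g(27,23)=351 g(27,25)=27 g(27,27)=1
Paths never hitting -4: Σ_s g(27,s) = 74884320
Paths hitting -4: 2^27 - 74884320 = 59333408
P = 59333408/134217728 = 1854169/4194304

Answer: 1854169/4194304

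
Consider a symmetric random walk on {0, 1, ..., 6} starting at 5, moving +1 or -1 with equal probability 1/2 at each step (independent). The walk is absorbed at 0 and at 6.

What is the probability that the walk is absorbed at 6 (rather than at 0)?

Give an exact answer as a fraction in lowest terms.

Symmetric walk (p = 1/2): the harmonic-function argument gives P(hit 6 before 0 | start at 5) = a/N.
P = 5/6 = 5/6

Answer: 5/6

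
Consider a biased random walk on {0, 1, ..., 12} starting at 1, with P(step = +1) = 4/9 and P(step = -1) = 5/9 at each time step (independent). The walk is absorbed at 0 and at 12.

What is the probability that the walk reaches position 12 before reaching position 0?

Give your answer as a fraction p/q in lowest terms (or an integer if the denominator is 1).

Biased walk: p = 4/9, q = 5/9, r = q/p = 5/4
Gambler's ruin: P(hit 12 before 0 | start at 1) = (1 - r^a)/(1 - r^N)
r^1 = 5/4; r^12 = 244140625/16777216
P = (1 - 5/4) / (1 - 244140625/16777216) = -1/4 / -227363409/16777216 = 4194304/227363409

Answer: 4194304/227363409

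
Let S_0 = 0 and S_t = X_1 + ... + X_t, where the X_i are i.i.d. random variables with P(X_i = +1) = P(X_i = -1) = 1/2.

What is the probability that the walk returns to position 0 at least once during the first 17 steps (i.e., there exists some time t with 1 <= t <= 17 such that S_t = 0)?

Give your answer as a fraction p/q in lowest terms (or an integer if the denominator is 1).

Count via complement. Let g(t,s) = #length-t paths at position s with S_1..S_t all ≠ 0.
g(t,s) = g(t-1,s-1) + g(t-1,s+1) for s ≠ 0; g(t,0) = 0.
t=0: g(0,0)=1
t=1: g(1,-1)=1 g(1,1)=1
t=2: g(2,-2)=1 g(2,2)=1
t=3: g(3,-3)=1 g(3,-1)=1 g(3,1)=1 g(3,3)=1
t=4: g(4,-4)=1 g(4,-2)=2 g(4,2)=2 g(4,4)=1
t=5: g(5,-5)=1 g(5,-3)=3 g(5,-1)=2 g(5,1)=2 g(5,3)=3 g(5,5)=1
t=6: g(6,-6)=1 g(6,-4)=4 g(6,-2)=5 g(6,2)=5 g(6,4)=4 g(6,6)=1
t=7: g(7,-7)=1 g(7,-5)=5 g(7,-3)=9 g(7,-1)=5 g(7,1)=5 g(7,3)=9 g(7,5)=5 g(7,7)=1
t=8: g(8,-8)=1 g(8,-6)=6 g(8,-4)=14 g(8,-2)=14 g(8,2)=14 g(8,4)=14 g(8,6)=6 g(8,8)=1
t=9: g(9,-9)=1 g(9,-7)=7 g(9,-5)=20 g(9,-3)=28 g(9,-1)=14 g(9,1)=14 g(9,3)=28 g(9,5)=20 g(9,7)=7 g(9,9)=1
t=10: g(10,-10)=1 g(10,-8)=8 g(10,-6)=27 g(10,-4)=48 g(10,-2)=42 g(10,2)=42 g(10,4)=48 g(10,6)=27 g(10,8)=8 g(10,10)=1
t=11: g(11,-11)=1 g(11,-9)=9 g(11,-7)=35 g(11,-5)=75 g(11,-3)=90 g(11,-1)=42 g(11,1)=42 g(11,3)=90 g(11,5)=75 g(11,7)=35 g(11,9)=9 g(11,11)=1
t=12: g(12,-12)=1 g(12,-10)=10 g(12,-8)=44 g(12,-6)=110 g(12,-4)=165 g(12,-2)=132 g(12,2)=132 g(12,4)=165 g(12,6)=110 g(12,8)=44 g(12,10)=10 g(12,12)=1
t=13: g(13,-13)=1 g(13,-11)=11 g(13,-9)=54 g(13,-7)=154 g(13,-5)=275 g(13,-3)=297 g(13,-1)=132 g(13,1)=132 g(13,3)=297 g(13,5)=275 g(13,7)=154 g(13,9)=54 g(13,11)=11 g(13,13)=1
t=14: g(14,-14)=1 g(14,-12)=12 g(14,-10)=65 g(14,-8)=208 g(14,-6)=429 g(14,-4)=572 g(14,-2)=429 g(14,2)=429 g(14,4)=572 g(14,6)=429 g(14,8)=208 g(14,10)=65 g(14,12)=12 g(14,14)=1
t=15: g(15,-15)=1 g(15,-13)=13 g(15,-11)=77 g(15,-9)=273 g(15,-7)=637 g(15,-5)=1001 g(15,-3)=1001 g(15,-1)=429 g(15,1)=429 g(15,3)=1001 g(15,5)=1001 g(15,7)=637 g(15,9)=273 g(15,11)=77 g(15,13)=13 g(15,15)=1
t=16: g(16,-16)=1 g(16,-14)=14 g(16,-12)=90 g(16,-10)=350 g(16,-8)=910 g(16,-6)=1638 g(16,-4)=2002 g(16,-2)=1430 g(16,2)=1430 g(16,4)=2002 g(16,6)=1638 g(16,8)=910 g(16,10)=350 g(16,12)=90 g(16,14)=14 g(16,16)=1
t=17: g(17,-17)=1 g(17,-15)=15 g(17,-13)=104 g(17,-11)=440 g(17,-9)=1260 g(17,-7)=2548 g(17,-5)=3640 g(17,-3)=3432 g(17,-1)=1430 g(17,1)=1430 g(17,3)=3432 g(17,5)=3640 g(17,7)=2548 g(17,9)=1260 g(17,11)=440 g(17,13)=104 g(17,15)=15 g(17,17)=1
Paths never hitting 0: Σ_s g(17,s) = 25740
Paths hitting 0: 2^17 - 25740 = 105332
P = 105332/131072 = 26333/32768

Answer: 26333/32768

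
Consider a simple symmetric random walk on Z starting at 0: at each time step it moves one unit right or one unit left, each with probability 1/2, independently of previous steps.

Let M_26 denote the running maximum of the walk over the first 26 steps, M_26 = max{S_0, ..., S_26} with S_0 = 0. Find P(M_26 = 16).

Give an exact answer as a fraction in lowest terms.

Answer: 16445/16777216

Derivation:
Let M_26 = max(S_0,...,S_26). Use the reflection principle: for j ≥ 1, #{paths with M_26 ≥ j} = #{S_26 ≥ j} + #{S_26 ≥ j+1}.
By reflection, #{M_26 ≥ 16} = #{S_26 ≥ 16} + #{S_26 ≥ 17} = 83682 + 17902 = 101584.
#{M_26 ≥ 17} = #{S_26 ≥ 17} + #{S_26 ≥ 18} = 17902 + 17902 = 35804.
#{M_26 = 16} = 101584 - 35804 = 65780.
P(M_26 = 16) = 65780/67108864 = 16445/16777216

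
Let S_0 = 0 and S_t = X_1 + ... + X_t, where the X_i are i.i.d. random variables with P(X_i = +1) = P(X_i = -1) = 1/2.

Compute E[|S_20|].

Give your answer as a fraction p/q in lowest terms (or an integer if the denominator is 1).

S_20 takes values m ≡ 0 (mod 2) with |m| ≤ 20; P(S_20=m) = C(20,(20+m)/2)/2^20.
Total paths: 2^20 = 1048576
Distribution: P(S=-20)=1/1048576, P(S=-18)=20/1048576, P(S=-16)=190/1048576, P(S=-14)=1140/1048576, P(S=-12)=4845/1048576, P(S=-10)=15504/1048576, P(S=-8)=38760/1048576, P(S=-6)=77520/1048576, P(S=-4)=125970/1048576, P(S=-2)=167960/1048576, P(S=0)=184756/1048576, P(S=2)=167960/1048576, P(S=4)=125970/1048576, P(S=6)=77520/1048576, P(S=8)=38760/1048576, P(S=10)=15504/1048576, P(S=12)=4845/1048576, P(S=14)=1140/1048576, P(S=16)=190/1048576, P(S=18)=20/1048576, P(S=20)=1/1048576
E[|S_20|] = Σ_m |m|·P(S_20=m) = 3695120/1048576 = 230945/65536

Answer: 230945/65536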